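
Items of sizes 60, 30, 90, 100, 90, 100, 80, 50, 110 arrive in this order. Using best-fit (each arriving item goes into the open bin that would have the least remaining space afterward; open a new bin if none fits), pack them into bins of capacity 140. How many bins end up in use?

  60 → bin 1 (new)  [load 60/140]
  30 → bin 1  [load 90/140]
  90 → bin 2 (new)  [load 90/140]
  100 → bin 3 (new)  [load 100/140]
  90 → bin 4 (new)  [load 90/140]
  100 → bin 5 (new)  [load 100/140]
  80 → bin 6 (new)  [load 80/140]
  50 → bin 1  [load 140/140]
  110 → bin 7 (new)  [load 110/140]
7 bins opened.

7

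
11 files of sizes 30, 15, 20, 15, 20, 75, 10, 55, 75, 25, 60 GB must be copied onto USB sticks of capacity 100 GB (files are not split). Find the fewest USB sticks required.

Total = 75 + 75 + 60 + 55 + 30 + 25 + 20 + 20 + 15 + 15 + 10 = 400 GB.
Lower bound: ⌈400/100⌉ = 4 USB sticks.
A packing using 4 USB sticks:
  USB stick 1: 75 + 25 = 100
  USB stick 2: 75 + 15 + 10 = 100
  USB stick 3: 60 + 20 + 20 = 100
  USB stick 4: 55 + 30 + 15 = 100
This matches the lower bound, so 4 is optimal.

4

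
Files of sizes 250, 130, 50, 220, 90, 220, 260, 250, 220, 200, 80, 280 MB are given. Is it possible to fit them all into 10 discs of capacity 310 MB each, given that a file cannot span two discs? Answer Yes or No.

A valid assignment using 9 discs:
  disc 1: 280 = 280
  disc 2: 260 + 50 = 310
  disc 3: 250 = 250
  disc 4: 250 = 250
  disc 5: 220 + 90 = 310
  disc 6: 220 + 80 = 300
  disc 7: 220 = 220
  disc 8: 200 = 200
  disc 9: 130 = 130
That uses only 9 ≤ 10, so 10 discs are enough.

Yes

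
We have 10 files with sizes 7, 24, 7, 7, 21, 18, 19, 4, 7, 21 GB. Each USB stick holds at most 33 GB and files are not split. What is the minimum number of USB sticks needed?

Total = 24 + 21 + 21 + 19 + 18 + 7 + 7 + 7 + 7 + 4 = 135 GB.
Lower bound: ⌈135/33⌉ = 5 USB sticks.
A packing using 5 USB sticks:
  USB stick 1: 24 + 7 = 31
  USB stick 2: 21 + 7 + 4 = 32
  USB stick 3: 21 + 7 = 28
  USB stick 4: 19 + 7 = 26
  USB stick 5: 18 = 18
This matches the lower bound, so 5 is optimal.

5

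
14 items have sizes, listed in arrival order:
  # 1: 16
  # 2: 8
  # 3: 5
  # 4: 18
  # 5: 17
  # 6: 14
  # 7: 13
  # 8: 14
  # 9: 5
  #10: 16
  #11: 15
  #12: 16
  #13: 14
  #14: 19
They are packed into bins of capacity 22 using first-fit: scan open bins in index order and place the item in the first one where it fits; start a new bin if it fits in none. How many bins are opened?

  16 → bin 1 (new)  [load 16/22]
  8 → bin 2 (new)  [load 8/22]
  5 → bin 1  [load 21/22]
  18 → bin 3 (new)  [load 18/22]
  17 → bin 4 (new)  [load 17/22]
  14 → bin 2  [load 22/22]
  13 → bin 5 (new)  [load 13/22]
  14 → bin 6 (new)  [load 14/22]
  5 → bin 4  [load 22/22]
  16 → bin 7 (new)  [load 16/22]
  15 → bin 8 (new)  [load 15/22]
  16 → bin 9 (new)  [load 16/22]
  14 → bin 10 (new)  [load 14/22]
  19 → bin 11 (new)  [load 19/22]
11 bins opened.

11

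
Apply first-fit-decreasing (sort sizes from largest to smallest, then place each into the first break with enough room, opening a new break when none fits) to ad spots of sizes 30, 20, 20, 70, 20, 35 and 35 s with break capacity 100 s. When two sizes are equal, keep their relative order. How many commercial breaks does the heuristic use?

Sorted descending: 70, 35, 35, 30, 20, 20, 20.
  70 → break 1 (new)  [load 70/100]
  35 → break 2 (new)  [load 35/100]
  35 → break 2  [load 70/100]
  30 → break 1  [load 100/100]
  20 → break 2  [load 90/100]
  20 → break 3 (new)  [load 20/100]
  20 → break 3  [load 40/100]
3 commercial breaks opened.

3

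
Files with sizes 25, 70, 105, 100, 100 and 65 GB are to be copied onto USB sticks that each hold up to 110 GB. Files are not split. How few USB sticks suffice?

5

Total = 105 + 100 + 100 + 70 + 65 + 25 = 465 GB.
Lower bound: ⌈465/110⌉ = 5 USB sticks.
A packing using 5 USB sticks:
  USB stick 1: 105 = 105
  USB stick 2: 100 = 100
  USB stick 3: 100 = 100
  USB stick 4: 70 + 25 = 95
  USB stick 5: 65 = 65
This matches the lower bound, so 5 is optimal.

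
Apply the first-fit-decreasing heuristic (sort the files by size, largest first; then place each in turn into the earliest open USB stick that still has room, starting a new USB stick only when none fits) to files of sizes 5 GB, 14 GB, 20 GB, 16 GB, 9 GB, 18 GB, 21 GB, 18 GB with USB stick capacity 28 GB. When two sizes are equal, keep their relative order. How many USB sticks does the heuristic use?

6

Sorted descending: 21, 20, 18, 18, 16, 14, 9, 5.
  21 → USB stick 1 (new)  [load 21/28]
  20 → USB stick 2 (new)  [load 20/28]
  18 → USB stick 3 (new)  [load 18/28]
  18 → USB stick 4 (new)  [load 18/28]
  16 → USB stick 5 (new)  [load 16/28]
  14 → USB stick 6 (new)  [load 14/28]
  9 → USB stick 3  [load 27/28]
  5 → USB stick 1  [load 26/28]
6 USB sticks opened.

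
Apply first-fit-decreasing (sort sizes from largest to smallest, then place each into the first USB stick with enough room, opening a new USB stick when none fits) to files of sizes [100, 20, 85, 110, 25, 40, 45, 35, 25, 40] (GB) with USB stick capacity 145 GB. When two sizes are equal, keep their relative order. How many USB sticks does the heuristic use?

4

Sorted descending: 110, 100, 85, 45, 40, 40, 35, 25, 25, 20.
  110 → USB stick 1 (new)  [load 110/145]
  100 → USB stick 2 (new)  [load 100/145]
  85 → USB stick 3 (new)  [load 85/145]
  45 → USB stick 2  [load 145/145]
  40 → USB stick 3  [load 125/145]
  40 → USB stick 4 (new)  [load 40/145]
  35 → USB stick 1  [load 145/145]
  25 → USB stick 4  [load 65/145]
  25 → USB stick 4  [load 90/145]
  20 → USB stick 3  [load 145/145]
4 USB sticks opened.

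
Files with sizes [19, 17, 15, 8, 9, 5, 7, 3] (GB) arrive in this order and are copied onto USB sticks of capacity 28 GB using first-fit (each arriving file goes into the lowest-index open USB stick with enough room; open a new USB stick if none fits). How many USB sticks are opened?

  19 → USB stick 1 (new)  [load 19/28]
  17 → USB stick 2 (new)  [load 17/28]
  15 → USB stick 3 (new)  [load 15/28]
  8 → USB stick 1  [load 27/28]
  9 → USB stick 2  [load 26/28]
  5 → USB stick 3  [load 20/28]
  7 → USB stick 3  [load 27/28]
  3 → USB stick 4 (new)  [load 3/28]
4 USB sticks opened.

4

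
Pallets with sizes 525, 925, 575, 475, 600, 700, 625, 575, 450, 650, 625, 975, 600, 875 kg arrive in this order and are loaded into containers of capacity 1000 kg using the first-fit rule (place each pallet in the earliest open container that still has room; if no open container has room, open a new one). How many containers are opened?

  525 → container 1 (new)  [load 525/1000]
  925 → container 2 (new)  [load 925/1000]
  575 → container 3 (new)  [load 575/1000]
  475 → container 1  [load 1000/1000]
  600 → container 4 (new)  [load 600/1000]
  700 → container 5 (new)  [load 700/1000]
  625 → container 6 (new)  [load 625/1000]
  575 → container 7 (new)  [load 575/1000]
  450 → container 8 (new)  [load 450/1000]
  650 → container 9 (new)  [load 650/1000]
  625 → container 10 (new)  [load 625/1000]
  975 → container 11 (new)  [load 975/1000]
  600 → container 12 (new)  [load 600/1000]
  875 → container 13 (new)  [load 875/1000]
13 containers opened.

13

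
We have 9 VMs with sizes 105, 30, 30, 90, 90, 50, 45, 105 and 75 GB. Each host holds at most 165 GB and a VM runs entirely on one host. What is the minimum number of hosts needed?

Total = 105 + 105 + 90 + 90 + 75 + 50 + 45 + 30 + 30 = 620 GB.
Lower bound: ⌈620/165⌉ = 4 hosts.
A packing using 4 hosts:
  host 1: 105 + 50 = 155
  host 2: 105 + 45 = 150
  host 3: 90 + 75 = 165
  host 4: 90 + 30 + 30 = 150
This matches the lower bound, so 4 is optimal.

4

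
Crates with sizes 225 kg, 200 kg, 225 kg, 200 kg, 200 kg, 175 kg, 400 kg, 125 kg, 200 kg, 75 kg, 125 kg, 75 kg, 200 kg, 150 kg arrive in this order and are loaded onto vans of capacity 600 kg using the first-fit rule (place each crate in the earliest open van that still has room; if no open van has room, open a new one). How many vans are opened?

5

  225 → van 1 (new)  [load 225/600]
  200 → van 1  [load 425/600]
  225 → van 2 (new)  [load 225/600]
  200 → van 2  [load 425/600]
  200 → van 3 (new)  [load 200/600]
  175 → van 1  [load 600/600]
  400 → van 3  [load 600/600]
  125 → van 2  [load 550/600]
  200 → van 4 (new)  [load 200/600]
  75 → van 4  [load 275/600]
  125 → van 4  [load 400/600]
  75 → van 4  [load 475/600]
  200 → van 5 (new)  [load 200/600]
  150 → van 5  [load 350/600]
5 vans opened.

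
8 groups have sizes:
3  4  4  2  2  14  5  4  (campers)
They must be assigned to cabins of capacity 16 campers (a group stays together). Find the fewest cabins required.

3

Total = 14 + 5 + 4 + 4 + 4 + 3 + 2 + 2 = 38 campers.
Lower bound: ⌈38/16⌉ = 3 cabins.
A packing using 3 cabins:
  cabin 1: 14 + 2 = 16
  cabin 2: 5 + 4 + 4 + 3 = 16
  cabin 3: 4 + 2 = 6
This matches the lower bound, so 3 is optimal.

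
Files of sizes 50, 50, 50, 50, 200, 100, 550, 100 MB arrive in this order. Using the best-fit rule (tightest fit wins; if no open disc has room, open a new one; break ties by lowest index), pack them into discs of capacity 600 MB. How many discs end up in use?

2

  50 → disc 1 (new)  [load 50/600]
  50 → disc 1  [load 100/600]
  50 → disc 1  [load 150/600]
  50 → disc 1  [load 200/600]
  200 → disc 1  [load 400/600]
  100 → disc 1  [load 500/600]
  550 → disc 2 (new)  [load 550/600]
  100 → disc 1  [load 600/600]
2 discs opened.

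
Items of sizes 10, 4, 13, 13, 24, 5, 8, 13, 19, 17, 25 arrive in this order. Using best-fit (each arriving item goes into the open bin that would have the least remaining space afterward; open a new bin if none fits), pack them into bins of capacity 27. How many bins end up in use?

  10 → bin 1 (new)  [load 10/27]
  4 → bin 1  [load 14/27]
  13 → bin 1  [load 27/27]
  13 → bin 2 (new)  [load 13/27]
  24 → bin 3 (new)  [load 24/27]
  5 → bin 2  [load 18/27]
  8 → bin 2  [load 26/27]
  13 → bin 4 (new)  [load 13/27]
  19 → bin 5 (new)  [load 19/27]
  17 → bin 6 (new)  [load 17/27]
  25 → bin 7 (new)  [load 25/27]
7 bins opened.

7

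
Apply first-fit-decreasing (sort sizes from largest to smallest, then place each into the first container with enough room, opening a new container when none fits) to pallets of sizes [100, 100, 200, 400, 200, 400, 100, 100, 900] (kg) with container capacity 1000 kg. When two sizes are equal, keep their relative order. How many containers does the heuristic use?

Sorted descending: 900, 400, 400, 200, 200, 100, 100, 100, 100.
  900 → container 1 (new)  [load 900/1000]
  400 → container 2 (new)  [load 400/1000]
  400 → container 2  [load 800/1000]
  200 → container 2  [load 1000/1000]
  200 → container 3 (new)  [load 200/1000]
  100 → container 1  [load 1000/1000]
  100 → container 3  [load 300/1000]
  100 → container 3  [load 400/1000]
  100 → container 3  [load 500/1000]
3 containers opened.

3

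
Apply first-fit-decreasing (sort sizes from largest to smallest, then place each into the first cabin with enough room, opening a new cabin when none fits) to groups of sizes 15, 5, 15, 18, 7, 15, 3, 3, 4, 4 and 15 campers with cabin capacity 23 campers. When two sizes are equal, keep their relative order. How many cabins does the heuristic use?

Sorted descending: 18, 15, 15, 15, 15, 7, 5, 4, 4, 3, 3.
  18 → cabin 1 (new)  [load 18/23]
  15 → cabin 2 (new)  [load 15/23]
  15 → cabin 3 (new)  [load 15/23]
  15 → cabin 4 (new)  [load 15/23]
  15 → cabin 5 (new)  [load 15/23]
  7 → cabin 2  [load 22/23]
  5 → cabin 1  [load 23/23]
  4 → cabin 3  [load 19/23]
  4 → cabin 3  [load 23/23]
  3 → cabin 4  [load 18/23]
  3 → cabin 4  [load 21/23]
5 cabins opened.

5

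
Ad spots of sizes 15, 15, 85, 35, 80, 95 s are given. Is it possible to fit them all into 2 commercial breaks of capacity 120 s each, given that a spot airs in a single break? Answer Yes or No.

No

Total = 325 s; ⌈325/120⌉ = 3.
At least 3 commercial breaks are required, but only 2 are allowed.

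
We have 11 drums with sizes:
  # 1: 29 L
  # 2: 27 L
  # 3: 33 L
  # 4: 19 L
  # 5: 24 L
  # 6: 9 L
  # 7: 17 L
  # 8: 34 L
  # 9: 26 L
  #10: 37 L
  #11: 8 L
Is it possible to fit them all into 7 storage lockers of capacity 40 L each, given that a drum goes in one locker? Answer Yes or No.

No

Total = 263 L; ⌈263/40⌉ = 7.
The bound of 7 does not rule out 7, but exhaustive search shows no assignment into 7 storage lockers of capacity 40 L exists — the minimum is 8.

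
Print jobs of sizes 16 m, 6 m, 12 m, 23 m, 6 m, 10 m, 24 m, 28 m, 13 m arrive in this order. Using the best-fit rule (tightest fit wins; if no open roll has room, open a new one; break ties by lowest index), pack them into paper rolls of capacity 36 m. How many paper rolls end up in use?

  16 → roll 1 (new)  [load 16/36]
  6 → roll 1  [load 22/36]
  12 → roll 1  [load 34/36]
  23 → roll 2 (new)  [load 23/36]
  6 → roll 2  [load 29/36]
  10 → roll 3 (new)  [load 10/36]
  24 → roll 3  [load 34/36]
  28 → roll 4 (new)  [load 28/36]
  13 → roll 5 (new)  [load 13/36]
5 paper rolls opened.

5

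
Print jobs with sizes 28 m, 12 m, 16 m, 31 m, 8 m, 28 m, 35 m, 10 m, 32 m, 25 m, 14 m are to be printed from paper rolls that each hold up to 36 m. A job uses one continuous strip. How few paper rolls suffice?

8

Total = 35 + 32 + 31 + 28 + 28 + 25 + 16 + 14 + 12 + 10 + 8 = 239 m.
Lower bound: ⌈239/36⌉ = 7 paper rolls.
A packing using 8 paper rolls:
  roll 1: 35 = 35
  roll 2: 32 = 32
  roll 3: 31 = 31
  roll 4: 28 + 8 = 36
  roll 5: 28 = 28
  roll 6: 25 + 10 = 35
  roll 7: 16 + 14 = 30
  roll 8: 12 = 12
No arrangement into 7 paper rolls stays within capacity, so 8 is optimal.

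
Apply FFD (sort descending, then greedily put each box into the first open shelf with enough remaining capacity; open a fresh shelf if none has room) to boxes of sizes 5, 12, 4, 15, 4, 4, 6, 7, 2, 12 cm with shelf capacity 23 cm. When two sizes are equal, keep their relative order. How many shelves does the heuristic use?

4

Sorted descending: 15, 12, 12, 7, 6, 5, 4, 4, 4, 2.
  15 → shelf 1 (new)  [load 15/23]
  12 → shelf 2 (new)  [load 12/23]
  12 → shelf 3 (new)  [load 12/23]
  7 → shelf 1  [load 22/23]
  6 → shelf 2  [load 18/23]
  5 → shelf 2  [load 23/23]
  4 → shelf 3  [load 16/23]
  4 → shelf 3  [load 20/23]
  4 → shelf 4 (new)  [load 4/23]
  2 → shelf 3  [load 22/23]
4 shelves opened.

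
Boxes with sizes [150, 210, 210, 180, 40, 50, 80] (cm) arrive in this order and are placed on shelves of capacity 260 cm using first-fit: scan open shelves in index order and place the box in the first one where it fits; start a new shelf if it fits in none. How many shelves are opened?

4

  150 → shelf 1 (new)  [load 150/260]
  210 → shelf 2 (new)  [load 210/260]
  210 → shelf 3 (new)  [load 210/260]
  180 → shelf 4 (new)  [load 180/260]
  40 → shelf 1  [load 190/260]
  50 → shelf 1  [load 240/260]
  80 → shelf 4  [load 260/260]
4 shelves opened.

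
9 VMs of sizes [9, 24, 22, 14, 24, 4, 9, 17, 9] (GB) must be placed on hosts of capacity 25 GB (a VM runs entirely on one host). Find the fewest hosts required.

Total = 24 + 24 + 22 + 17 + 14 + 9 + 9 + 9 + 4 = 132 GB.
Lower bound: ⌈132/25⌉ = 6 hosts.
A packing using 6 hosts:
  host 1: 24 = 24
  host 2: 24 = 24
  host 3: 22 = 22
  host 4: 17 + 4 = 21
  host 5: 14 + 9 = 23
  host 6: 9 + 9 = 18
This matches the lower bound, so 6 is optimal.

6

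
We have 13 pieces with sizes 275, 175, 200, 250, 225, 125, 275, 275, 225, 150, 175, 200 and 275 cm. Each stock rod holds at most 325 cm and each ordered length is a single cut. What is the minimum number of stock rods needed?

Total = 275 + 275 + 275 + 275 + 250 + 225 + 225 + 200 + 200 + 175 + 175 + 150 + 125 = 2825 cm.
Lower bound: ⌈2825/325⌉ = 9 stock rods.
Also, 11 pieces each exceed 325/2 cm, and no two of those can share a stock rod, so at least 11 stock rods are needed.
A packing using 11 stock rods:
  stock rod 1: 275 = 275
  stock rod 2: 275 = 275
  stock rod 3: 275 = 275
  stock rod 4: 275 = 275
  stock rod 5: 250 = 250
  stock rod 6: 225 = 225
  stock rod 7: 225 = 225
  stock rod 8: 200 + 125 = 325
  stock rod 9: 200 = 200
  stock rod 10: 175 + 150 = 325
  stock rod 11: 175 = 175
This matches the lower bound, so 11 is optimal.

11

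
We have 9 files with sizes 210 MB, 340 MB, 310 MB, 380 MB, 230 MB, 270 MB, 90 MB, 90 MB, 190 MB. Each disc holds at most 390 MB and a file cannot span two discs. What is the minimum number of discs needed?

Total = 380 + 340 + 310 + 270 + 230 + 210 + 190 + 90 + 90 = 2110 MB.
Lower bound: ⌈2110/390⌉ = 6 discs.
A packing using 7 discs:
  disc 1: 380 = 380
  disc 2: 340 = 340
  disc 3: 310 = 310
  disc 4: 270 + 90 = 360
  disc 5: 230 + 90 = 320
  disc 6: 210 = 210
  disc 7: 190 = 190
No arrangement into 6 discs stays within capacity, so 7 is optimal.

7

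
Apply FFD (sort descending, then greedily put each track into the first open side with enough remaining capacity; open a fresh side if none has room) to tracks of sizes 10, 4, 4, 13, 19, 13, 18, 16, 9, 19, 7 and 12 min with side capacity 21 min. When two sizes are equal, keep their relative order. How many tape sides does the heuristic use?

Sorted descending: 19, 19, 18, 16, 13, 13, 12, 10, 9, 7, 4, 4.
  19 → side 1 (new)  [load 19/21]
  19 → side 2 (new)  [load 19/21]
  18 → side 3 (new)  [load 18/21]
  16 → side 4 (new)  [load 16/21]
  13 → side 5 (new)  [load 13/21]
  13 → side 6 (new)  [load 13/21]
  12 → side 7 (new)  [load 12/21]
  10 → side 8 (new)  [load 10/21]
  9 → side 7  [load 21/21]
  7 → side 5  [load 20/21]
  4 → side 4  [load 20/21]
  4 → side 6  [load 17/21]
8 tape sides opened.

8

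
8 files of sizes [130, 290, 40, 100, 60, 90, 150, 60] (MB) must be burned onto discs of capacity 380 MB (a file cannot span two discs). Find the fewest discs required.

Total = 290 + 150 + 130 + 100 + 90 + 60 + 60 + 40 = 920 MB.
Lower bound: ⌈920/380⌉ = 3 discs.
A packing using 3 discs:
  disc 1: 290 + 90 = 380
  disc 2: 150 + 130 + 100 = 380
  disc 3: 60 + 60 + 40 = 160
This matches the lower bound, so 3 is optimal.

3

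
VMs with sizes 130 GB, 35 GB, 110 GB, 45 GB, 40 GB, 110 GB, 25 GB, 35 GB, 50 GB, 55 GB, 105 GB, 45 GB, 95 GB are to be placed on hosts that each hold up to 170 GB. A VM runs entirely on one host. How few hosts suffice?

Total = 130 + 110 + 110 + 105 + 95 + 55 + 50 + 45 + 45 + 40 + 35 + 35 + 25 = 880 GB.
Lower bound: ⌈880/170⌉ = 6 hosts.
A packing using 6 hosts:
  host 1: 130 + 40 = 170
  host 2: 110 + 55 = 165
  host 3: 110 + 50 = 160
  host 4: 105 + 45 = 150
  host 5: 95 + 45 + 25 = 165
  host 6: 35 + 35 = 70
This matches the lower bound, so 6 is optimal.

6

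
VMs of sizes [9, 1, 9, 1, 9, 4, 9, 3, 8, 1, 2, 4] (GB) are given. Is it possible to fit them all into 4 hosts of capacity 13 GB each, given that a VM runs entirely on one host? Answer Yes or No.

No

Total = 60 GB; ⌈60/13⌉ = 5.
At least 5 hosts are required, but only 4 are allowed.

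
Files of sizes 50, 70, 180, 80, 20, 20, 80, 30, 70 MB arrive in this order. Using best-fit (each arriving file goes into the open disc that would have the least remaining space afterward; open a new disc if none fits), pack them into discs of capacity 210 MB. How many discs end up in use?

3

  50 → disc 1 (new)  [load 50/210]
  70 → disc 1  [load 120/210]
  180 → disc 2 (new)  [load 180/210]
  80 → disc 1  [load 200/210]
  20 → disc 2  [load 200/210]
  20 → disc 3 (new)  [load 20/210]
  80 → disc 3  [load 100/210]
  30 → disc 3  [load 130/210]
  70 → disc 3  [load 200/210]
3 discs opened.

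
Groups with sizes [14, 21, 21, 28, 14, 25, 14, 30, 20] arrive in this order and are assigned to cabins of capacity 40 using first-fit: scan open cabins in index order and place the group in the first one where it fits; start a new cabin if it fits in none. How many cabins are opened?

6

  14 → cabin 1 (new)  [load 14/40]
  21 → cabin 1  [load 35/40]
  21 → cabin 2 (new)  [load 21/40]
  28 → cabin 3 (new)  [load 28/40]
  14 → cabin 2  [load 35/40]
  25 → cabin 4 (new)  [load 25/40]
  14 → cabin 4  [load 39/40]
  30 → cabin 5 (new)  [load 30/40]
  20 → cabin 6 (new)  [load 20/40]
6 cabins opened.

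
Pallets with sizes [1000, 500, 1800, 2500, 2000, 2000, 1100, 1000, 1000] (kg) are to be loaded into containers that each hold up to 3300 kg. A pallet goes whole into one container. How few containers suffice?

Total = 2500 + 2000 + 2000 + 1800 + 1100 + 1000 + 1000 + 1000 + 500 = 12900 kg.
Lower bound: ⌈12900/3300⌉ = 4 containers.
A packing using 5 containers:
  container 1: 2500 + 500 = 3000
  container 2: 2000 + 1100 = 3100
  container 3: 2000 + 1000 = 3000
  container 4: 1800 + 1000 = 2800
  container 5: 1000 = 1000
No arrangement into 4 containers stays within capacity, so 5 is optimal.

5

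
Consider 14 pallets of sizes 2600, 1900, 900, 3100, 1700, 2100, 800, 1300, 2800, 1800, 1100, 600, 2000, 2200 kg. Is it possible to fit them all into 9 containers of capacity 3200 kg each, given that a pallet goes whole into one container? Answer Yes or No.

Yes

A valid assignment using 9 containers:
  container 1: 3100 = 3100
  container 2: 2800 = 2800
  container 3: 2600 + 600 = 3200
  container 4: 2200 + 900 = 3100
  container 5: 2100 + 1100 = 3200
  container 6: 2000 + 800 = 2800
  container 7: 1900 + 1300 = 3200
  container 8: 1800 = 1800
  container 9: 1700 = 1700
Every load is within 3200 kg, so 9 containers suffice.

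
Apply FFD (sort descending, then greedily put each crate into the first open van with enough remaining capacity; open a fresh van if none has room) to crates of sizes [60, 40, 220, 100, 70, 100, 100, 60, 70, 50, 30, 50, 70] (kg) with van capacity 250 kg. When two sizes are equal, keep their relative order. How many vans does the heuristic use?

Sorted descending: 220, 100, 100, 100, 70, 70, 70, 60, 60, 50, 50, 40, 30.
  220 → van 1 (new)  [load 220/250]
  100 → van 2 (new)  [load 100/250]
  100 → van 2  [load 200/250]
  100 → van 3 (new)  [load 100/250]
  70 → van 3  [load 170/250]
  70 → van 3  [load 240/250]
  70 → van 4 (new)  [load 70/250]
  60 → van 4  [load 130/250]
  60 → van 4  [load 190/250]
  50 → van 2  [load 250/250]
  50 → van 4  [load 240/250]
  40 → van 5 (new)  [load 40/250]
  30 → van 1  [load 250/250]
5 vans opened.

5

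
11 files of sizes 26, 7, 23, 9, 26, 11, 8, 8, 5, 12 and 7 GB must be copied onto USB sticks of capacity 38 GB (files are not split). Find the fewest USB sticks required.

4

Total = 26 + 26 + 23 + 12 + 11 + 9 + 8 + 8 + 7 + 7 + 5 = 142 GB.
Lower bound: ⌈142/38⌉ = 4 USB sticks.
A packing using 4 USB sticks:
  USB stick 1: 26 + 12 = 38
  USB stick 2: 26 + 11 = 37
  USB stick 3: 23 + 9 + 5 = 37
  USB stick 4: 8 + 8 + 7 + 7 = 30
This matches the lower bound, so 4 is optimal.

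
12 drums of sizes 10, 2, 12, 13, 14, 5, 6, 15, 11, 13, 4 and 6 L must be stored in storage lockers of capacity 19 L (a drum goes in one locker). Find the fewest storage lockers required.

Total = 15 + 14 + 13 + 13 + 12 + 11 + 10 + 6 + 6 + 5 + 4 + 2 = 111 L.
Lower bound: ⌈111/19⌉ = 6 storage lockers.
Also, 7 drums each exceed 19/2 L, and no two of those can share a locker, so at least 7 storage lockers are needed.
A packing using 7 storage lockers:
  locker 1: 15 + 4 = 19
  locker 2: 14 + 5 = 19
  locker 3: 13 + 6 = 19
  locker 4: 13 + 6 = 19
  locker 5: 12 + 2 = 14
  locker 6: 11 = 11
  locker 7: 10 = 10
This matches the lower bound, so 7 is optimal.

7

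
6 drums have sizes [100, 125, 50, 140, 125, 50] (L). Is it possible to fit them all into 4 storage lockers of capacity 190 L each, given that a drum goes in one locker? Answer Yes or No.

Yes

A valid assignment using 4 storage lockers:
  locker 1: 140 + 50 = 190
  locker 2: 125 + 50 = 175
  locker 3: 125 = 125
  locker 4: 100 = 100
Every load is within 190 L, so 4 storage lockers suffice.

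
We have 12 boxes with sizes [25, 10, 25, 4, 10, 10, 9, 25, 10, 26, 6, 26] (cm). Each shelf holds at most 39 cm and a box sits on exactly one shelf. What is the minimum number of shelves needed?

6

Total = 26 + 26 + 25 + 25 + 25 + 10 + 10 + 10 + 10 + 9 + 6 + 4 = 186 cm.
Lower bound: ⌈186/39⌉ = 5 shelves.
A packing using 6 shelves:
  shelf 1: 26 + 10 = 36
  shelf 2: 26 + 10 = 36
  shelf 3: 25 + 10 + 4 = 39
  shelf 4: 25 + 10 = 35
  shelf 5: 25 + 9 = 34
  shelf 6: 6 = 6
No arrangement into 5 shelves stays within capacity, so 6 is optimal.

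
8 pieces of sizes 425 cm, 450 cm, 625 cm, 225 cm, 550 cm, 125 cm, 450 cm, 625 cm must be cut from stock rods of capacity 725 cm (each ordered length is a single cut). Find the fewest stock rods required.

Total = 625 + 625 + 550 + 450 + 450 + 425 + 225 + 125 = 3475 cm.
Lower bound: ⌈3475/725⌉ = 5 stock rods.
Also, 6 pieces each exceed 725/2 cm, and no two of those can share a stock rod, so at least 6 stock rods are needed.
A packing using 6 stock rods:
  stock rod 1: 625 = 625
  stock rod 2: 625 = 625
  stock rod 3: 550 + 125 = 675
  stock rod 4: 450 + 225 = 675
  stock rod 5: 450 = 450
  stock rod 6: 425 = 425
This matches the lower bound, so 6 is optimal.

6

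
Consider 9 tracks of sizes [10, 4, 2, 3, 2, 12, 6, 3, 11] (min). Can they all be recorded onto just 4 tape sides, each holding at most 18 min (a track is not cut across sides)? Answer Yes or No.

Yes

A valid assignment using 3 tape sides:
  side 1: 12 + 6 = 18
  side 2: 11 + 4 + 3 = 18
  side 3: 10 + 3 + 2 + 2 = 17
That uses only 3 ≤ 4, so 4 tape sides are enough.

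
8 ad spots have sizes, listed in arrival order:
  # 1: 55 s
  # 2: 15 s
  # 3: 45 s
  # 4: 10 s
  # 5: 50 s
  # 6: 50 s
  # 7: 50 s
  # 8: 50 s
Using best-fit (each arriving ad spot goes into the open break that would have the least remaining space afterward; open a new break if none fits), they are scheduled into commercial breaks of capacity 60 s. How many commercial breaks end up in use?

6

  55 → break 1 (new)  [load 55/60]
  15 → break 2 (new)  [load 15/60]
  45 → break 2  [load 60/60]
  10 → break 3 (new)  [load 10/60]
  50 → break 3  [load 60/60]
  50 → break 4 (new)  [load 50/60]
  50 → break 5 (new)  [load 50/60]
  50 → break 6 (new)  [load 50/60]
6 commercial breaks opened.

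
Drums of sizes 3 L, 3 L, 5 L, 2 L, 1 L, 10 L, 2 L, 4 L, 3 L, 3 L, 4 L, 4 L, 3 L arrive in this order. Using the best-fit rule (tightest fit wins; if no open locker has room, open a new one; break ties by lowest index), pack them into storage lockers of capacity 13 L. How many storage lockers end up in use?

4

  3 → locker 1 (new)  [load 3/13]
  3 → locker 1  [load 6/13]
  5 → locker 1  [load 11/13]
  2 → locker 1  [load 13/13]
  1 → locker 2 (new)  [load 1/13]
  10 → locker 2  [load 11/13]
  2 → locker 2  [load 13/13]
  4 → locker 3 (new)  [load 4/13]
  3 → locker 3  [load 7/13]
  3 → locker 3  [load 10/13]
  4 → locker 4 (new)  [load 4/13]
  4 → locker 4  [load 8/13]
  3 → locker 3  [load 13/13]
4 storage lockers opened.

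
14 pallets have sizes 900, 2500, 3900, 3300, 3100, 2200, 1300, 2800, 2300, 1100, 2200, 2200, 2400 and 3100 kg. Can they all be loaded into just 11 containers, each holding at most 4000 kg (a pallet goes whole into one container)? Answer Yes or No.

A valid assignment using 11 containers:
  container 1: 3900 = 3900
  container 2: 3300 = 3300
  container 3: 3100 + 900 = 4000
  container 4: 3100 = 3100
  container 5: 2800 + 1100 = 3900
  container 6: 2500 + 1300 = 3800
  container 7: 2400 = 2400
  container 8: 2300 = 2300
  container 9: 2200 = 2200
  container 10: 2200 = 2200
  container 11: 2200 = 2200
Every load is within 4000 kg, so 11 containers suffice.

Yes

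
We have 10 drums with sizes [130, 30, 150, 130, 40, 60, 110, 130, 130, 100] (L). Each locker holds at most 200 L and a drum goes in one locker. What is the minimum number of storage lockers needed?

7

Total = 150 + 130 + 130 + 130 + 130 + 110 + 100 + 60 + 40 + 30 = 1010 L.
Lower bound: ⌈1010/200⌉ = 6 storage lockers.
A packing using 7 storage lockers:
  locker 1: 150 + 40 = 190
  locker 2: 130 + 60 = 190
  locker 3: 130 + 30 = 160
  locker 4: 130 = 130
  locker 5: 130 = 130
  locker 6: 110 = 110
  locker 7: 100 = 100
No arrangement into 6 storage lockers stays within capacity, so 7 is optimal.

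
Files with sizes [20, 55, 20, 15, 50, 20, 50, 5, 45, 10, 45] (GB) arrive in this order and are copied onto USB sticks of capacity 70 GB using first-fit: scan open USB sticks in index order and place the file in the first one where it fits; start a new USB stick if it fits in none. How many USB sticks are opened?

6

  20 → USB stick 1 (new)  [load 20/70]
  55 → USB stick 2 (new)  [load 55/70]
  20 → USB stick 1  [load 40/70]
  15 → USB stick 1  [load 55/70]
  50 → USB stick 3 (new)  [load 50/70]
  20 → USB stick 3  [load 70/70]
  50 → USB stick 4 (new)  [load 50/70]
  5 → USB stick 1  [load 60/70]
  45 → USB stick 5 (new)  [load 45/70]
  10 → USB stick 1  [load 70/70]
  45 → USB stick 6 (new)  [load 45/70]
6 USB sticks opened.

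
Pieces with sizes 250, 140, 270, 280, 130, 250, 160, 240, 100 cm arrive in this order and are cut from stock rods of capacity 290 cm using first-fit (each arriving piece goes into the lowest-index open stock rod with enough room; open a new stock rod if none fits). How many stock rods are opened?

7

  250 → stock rod 1 (new)  [load 250/290]
  140 → stock rod 2 (new)  [load 140/290]
  270 → stock rod 3 (new)  [load 270/290]
  280 → stock rod 4 (new)  [load 280/290]
  130 → stock rod 2  [load 270/290]
  250 → stock rod 5 (new)  [load 250/290]
  160 → stock rod 6 (new)  [load 160/290]
  240 → stock rod 7 (new)  [load 240/290]
  100 → stock rod 6  [load 260/290]
7 stock rods opened.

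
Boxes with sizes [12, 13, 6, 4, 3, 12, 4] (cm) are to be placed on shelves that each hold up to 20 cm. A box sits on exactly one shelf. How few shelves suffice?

Total = 13 + 12 + 12 + 6 + 4 + 4 + 3 = 54 cm.
Lower bound: ⌈54/20⌉ = 3 shelves.
A packing using 3 shelves:
  shelf 1: 13 + 6 = 19
  shelf 2: 12 + 4 + 4 = 20
  shelf 3: 12 + 3 = 15
This matches the lower bound, so 3 is optimal.

3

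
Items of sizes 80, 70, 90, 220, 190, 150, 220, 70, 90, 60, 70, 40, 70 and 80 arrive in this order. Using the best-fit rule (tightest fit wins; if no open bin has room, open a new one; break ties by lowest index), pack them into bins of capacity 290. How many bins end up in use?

  80 → bin 1 (new)  [load 80/290]
  70 → bin 1  [load 150/290]
  90 → bin 1  [load 240/290]
  220 → bin 2 (new)  [load 220/290]
  190 → bin 3 (new)  [load 190/290]
  150 → bin 4 (new)  [load 150/290]
  220 → bin 5 (new)  [load 220/290]
  70 → bin 2  [load 290/290]
  90 → bin 3  [load 280/290]
  60 → bin 5  [load 280/290]
  70 → bin 4  [load 220/290]
  40 → bin 1  [load 280/290]
  70 → bin 4  [load 290/290]
  80 → bin 6 (new)  [load 80/290]
6 bins opened.

6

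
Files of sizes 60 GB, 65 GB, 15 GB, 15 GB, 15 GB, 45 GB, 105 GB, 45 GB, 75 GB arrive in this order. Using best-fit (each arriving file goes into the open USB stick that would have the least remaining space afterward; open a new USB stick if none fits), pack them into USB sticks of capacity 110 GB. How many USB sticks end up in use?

5

  60 → USB stick 1 (new)  [load 60/110]
  65 → USB stick 2 (new)  [load 65/110]
  15 → USB stick 2  [load 80/110]
  15 → USB stick 2  [load 95/110]
  15 → USB stick 2  [load 110/110]
  45 → USB stick 1  [load 105/110]
  105 → USB stick 3 (new)  [load 105/110]
  45 → USB stick 4 (new)  [load 45/110]
  75 → USB stick 5 (new)  [load 75/110]
5 USB sticks opened.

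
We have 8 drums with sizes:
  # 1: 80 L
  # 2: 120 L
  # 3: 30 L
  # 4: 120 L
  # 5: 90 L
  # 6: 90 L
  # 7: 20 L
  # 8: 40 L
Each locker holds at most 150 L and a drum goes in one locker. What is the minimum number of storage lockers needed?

5

Total = 120 + 120 + 90 + 90 + 80 + 40 + 30 + 20 = 590 L.
Lower bound: ⌈590/150⌉ = 4 storage lockers.
Also, 5 drums each exceed 75 L, and no two of those can share a locker, so at least 5 storage lockers are needed.
A packing using 5 storage lockers:
  locker 1: 120 + 30 = 150
  locker 2: 120 + 20 = 140
  locker 3: 90 + 40 = 130
  locker 4: 90 = 90
  locker 5: 80 = 80
This matches the lower bound, so 5 is optimal.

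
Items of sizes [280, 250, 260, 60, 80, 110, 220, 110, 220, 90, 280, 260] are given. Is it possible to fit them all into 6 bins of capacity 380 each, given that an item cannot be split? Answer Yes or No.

Total = 2220; ⌈2220/380⌉ = 6.
7 items each exceed half the capacity and cannot share a bin, forcing at least 7 bins.
At least 7 bins are required, but only 6 are allowed.

No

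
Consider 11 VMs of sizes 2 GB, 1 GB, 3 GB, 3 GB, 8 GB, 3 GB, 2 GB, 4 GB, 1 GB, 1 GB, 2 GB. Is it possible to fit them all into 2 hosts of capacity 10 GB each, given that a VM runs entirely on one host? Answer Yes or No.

No

Total = 30 GB; ⌈30/10⌉ = 3.
At least 3 hosts are required, but only 2 are allowed.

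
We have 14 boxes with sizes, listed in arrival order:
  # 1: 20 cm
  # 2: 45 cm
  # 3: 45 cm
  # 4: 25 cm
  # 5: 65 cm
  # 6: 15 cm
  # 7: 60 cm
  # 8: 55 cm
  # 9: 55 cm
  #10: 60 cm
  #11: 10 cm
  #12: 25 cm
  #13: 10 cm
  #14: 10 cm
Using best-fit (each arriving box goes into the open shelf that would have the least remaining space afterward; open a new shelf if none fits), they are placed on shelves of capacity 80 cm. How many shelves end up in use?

7

  20 → shelf 1 (new)  [load 20/80]
  45 → shelf 1  [load 65/80]
  45 → shelf 2 (new)  [load 45/80]
  25 → shelf 2  [load 70/80]
  65 → shelf 3 (new)  [load 65/80]
  15 → shelf 1  [load 80/80]
  60 → shelf 4 (new)  [load 60/80]
  55 → shelf 5 (new)  [load 55/80]
  55 → shelf 6 (new)  [load 55/80]
  60 → shelf 7 (new)  [load 60/80]
  10 → shelf 2  [load 80/80]
  25 → shelf 5  [load 80/80]
  10 → shelf 3  [load 75/80]
  10 → shelf 4  [load 70/80]
7 shelves opened.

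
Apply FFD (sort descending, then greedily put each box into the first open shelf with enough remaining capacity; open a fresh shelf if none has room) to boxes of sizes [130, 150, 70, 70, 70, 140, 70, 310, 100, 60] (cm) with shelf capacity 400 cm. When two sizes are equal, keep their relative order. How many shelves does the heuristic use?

Sorted descending: 310, 150, 140, 130, 100, 70, 70, 70, 70, 60.
  310 → shelf 1 (new)  [load 310/400]
  150 → shelf 2 (new)  [load 150/400]
  140 → shelf 2  [load 290/400]
  130 → shelf 3 (new)  [load 130/400]
  100 → shelf 2  [load 390/400]
  70 → shelf 1  [load 380/400]
  70 → shelf 3  [load 200/400]
  70 → shelf 3  [load 270/400]
  70 → shelf 3  [load 340/400]
  60 → shelf 3  [load 400/400]
3 shelves opened.

3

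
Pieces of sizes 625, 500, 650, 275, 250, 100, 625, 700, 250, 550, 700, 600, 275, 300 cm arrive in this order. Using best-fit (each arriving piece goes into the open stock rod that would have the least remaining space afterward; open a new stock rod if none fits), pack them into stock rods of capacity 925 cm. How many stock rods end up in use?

8

  625 → stock rod 1 (new)  [load 625/925]
  500 → stock rod 2 (new)  [load 500/925]
  650 → stock rod 3 (new)  [load 650/925]
  275 → stock rod 3  [load 925/925]
  250 → stock rod 1  [load 875/925]
  100 → stock rod 2  [load 600/925]
  625 → stock rod 4 (new)  [load 625/925]
  700 → stock rod 5 (new)  [load 700/925]
  250 → stock rod 4  [load 875/925]
  550 → stock rod 6 (new)  [load 550/925]
  700 → stock rod 7 (new)  [load 700/925]
  600 → stock rod 8 (new)  [load 600/925]
  275 → stock rod 2  [load 875/925]
  300 → stock rod 8  [load 900/925]
8 stock rods opened.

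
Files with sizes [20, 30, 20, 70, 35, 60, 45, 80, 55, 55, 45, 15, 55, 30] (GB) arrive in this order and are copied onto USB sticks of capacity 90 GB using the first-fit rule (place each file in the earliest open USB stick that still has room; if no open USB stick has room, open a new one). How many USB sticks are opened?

9

  20 → USB stick 1 (new)  [load 20/90]
  30 → USB stick 1  [load 50/90]
  20 → USB stick 1  [load 70/90]
  70 → USB stick 2 (new)  [load 70/90]
  35 → USB stick 3 (new)  [load 35/90]
  60 → USB stick 4 (new)  [load 60/90]
  45 → USB stick 3  [load 80/90]
  80 → USB stick 5 (new)  [load 80/90]
  55 → USB stick 6 (new)  [load 55/90]
  55 → USB stick 7 (new)  [load 55/90]
  45 → USB stick 8 (new)  [load 45/90]
  15 → USB stick 1  [load 85/90]
  55 → USB stick 9 (new)  [load 55/90]
  30 → USB stick 4  [load 90/90]
9 USB sticks opened.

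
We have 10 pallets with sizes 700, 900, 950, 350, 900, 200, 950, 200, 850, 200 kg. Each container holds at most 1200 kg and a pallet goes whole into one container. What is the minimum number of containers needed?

6

Total = 950 + 950 + 900 + 900 + 850 + 700 + 350 + 200 + 200 + 200 = 6200 kg.
Lower bound: ⌈6200/1200⌉ = 6 containers.
A packing using 6 containers:
  container 1: 950 + 200 = 1150
  container 2: 950 + 200 = 1150
  container 3: 900 + 200 = 1100
  container 4: 900 = 900
  container 5: 850 + 350 = 1200
  container 6: 700 = 700
This matches the lower bound, so 6 is optimal.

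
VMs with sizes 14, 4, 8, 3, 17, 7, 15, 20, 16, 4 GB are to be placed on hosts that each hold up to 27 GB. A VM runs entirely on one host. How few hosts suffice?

5

Total = 20 + 17 + 16 + 15 + 14 + 8 + 7 + 4 + 4 + 3 = 108 GB.
Lower bound: ⌈108/27⌉ = 4 hosts.
Also, 5 VMs each exceed 27/2 GB, and no two of those can share a host, so at least 5 hosts are needed.
A packing using 5 hosts:
  host 1: 20 + 7 = 27
  host 2: 17 + 8 = 25
  host 3: 16 + 4 + 4 + 3 = 27
  host 4: 15 = 15
  host 5: 14 = 14
This matches the lower bound, so 5 is optimal.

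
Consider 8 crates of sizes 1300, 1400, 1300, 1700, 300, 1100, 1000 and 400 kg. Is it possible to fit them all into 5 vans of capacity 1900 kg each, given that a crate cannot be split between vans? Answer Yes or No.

Total = 8500 kg; ⌈8500/1900⌉ = 5.
6 crates each exceed half the capacity and cannot share a van, forcing at least 6 vans.
At least 6 vans are required, but only 5 are allowed.

No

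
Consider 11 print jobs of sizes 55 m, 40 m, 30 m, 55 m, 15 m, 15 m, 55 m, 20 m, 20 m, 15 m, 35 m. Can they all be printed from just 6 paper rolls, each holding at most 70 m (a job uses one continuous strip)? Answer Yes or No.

Yes

A valid assignment using 6 paper rolls:
  roll 1: 55 + 15 = 70
  roll 2: 55 + 15 = 70
  roll 3: 55 + 15 = 70
  roll 4: 40 + 30 = 70
  roll 5: 35 + 20 = 55
  roll 6: 20 = 20
Every load is within 70 m, so 6 paper rolls suffice.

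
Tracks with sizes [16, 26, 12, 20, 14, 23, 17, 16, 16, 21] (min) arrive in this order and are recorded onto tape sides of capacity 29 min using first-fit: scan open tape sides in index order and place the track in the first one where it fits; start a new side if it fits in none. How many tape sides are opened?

  16 → side 1 (new)  [load 16/29]
  26 → side 2 (new)  [load 26/29]
  12 → side 1  [load 28/29]
  20 → side 3 (new)  [load 20/29]
  14 → side 4 (new)  [load 14/29]
  23 → side 5 (new)  [load 23/29]
  17 → side 6 (new)  [load 17/29]
  16 → side 7 (new)  [load 16/29]
  16 → side 8 (new)  [load 16/29]
  21 → side 9 (new)  [load 21/29]
9 tape sides opened.

9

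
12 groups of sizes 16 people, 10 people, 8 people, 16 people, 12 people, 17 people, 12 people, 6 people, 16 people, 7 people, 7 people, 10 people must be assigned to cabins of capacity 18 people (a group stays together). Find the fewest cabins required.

9

Total = 17 + 16 + 16 + 16 + 12 + 12 + 10 + 10 + 8 + 7 + 7 + 6 = 137 people.
Lower bound: ⌈137/18⌉ = 8 cabins.
A packing using 9 cabins:
  cabin 1: 17 = 17
  cabin 2: 16 = 16
  cabin 3: 16 = 16
  cabin 4: 16 = 16
  cabin 5: 12 + 6 = 18
  cabin 6: 12 = 12
  cabin 7: 10 + 8 = 18
  cabin 8: 10 + 7 = 17
  cabin 9: 7 = 7
No arrangement into 8 cabins stays within capacity, so 9 is optimal.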